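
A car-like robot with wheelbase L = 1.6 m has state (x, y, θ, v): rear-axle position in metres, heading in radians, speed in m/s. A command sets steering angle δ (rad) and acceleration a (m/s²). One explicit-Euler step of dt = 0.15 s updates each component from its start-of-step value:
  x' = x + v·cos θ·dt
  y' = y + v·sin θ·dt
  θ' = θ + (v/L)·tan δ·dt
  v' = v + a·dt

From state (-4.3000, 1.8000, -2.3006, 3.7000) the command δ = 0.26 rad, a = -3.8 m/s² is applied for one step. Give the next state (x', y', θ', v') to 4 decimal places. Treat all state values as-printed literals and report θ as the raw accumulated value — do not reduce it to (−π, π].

x' = -4.3000 + 3.7000·cos(-2.3006)·0.15 = -4.6700
y' = 1.8000 + 3.7000·sin(-2.3006)·0.15 = 1.3864
θ' = -2.3006 + (3.7000/1.6)·tan(0.26)·0.15 = -2.2083
v' = 3.7000 − 3.8000·0.15 = 3.1300

(-4.6700, 1.3864, -2.2083, 3.1300)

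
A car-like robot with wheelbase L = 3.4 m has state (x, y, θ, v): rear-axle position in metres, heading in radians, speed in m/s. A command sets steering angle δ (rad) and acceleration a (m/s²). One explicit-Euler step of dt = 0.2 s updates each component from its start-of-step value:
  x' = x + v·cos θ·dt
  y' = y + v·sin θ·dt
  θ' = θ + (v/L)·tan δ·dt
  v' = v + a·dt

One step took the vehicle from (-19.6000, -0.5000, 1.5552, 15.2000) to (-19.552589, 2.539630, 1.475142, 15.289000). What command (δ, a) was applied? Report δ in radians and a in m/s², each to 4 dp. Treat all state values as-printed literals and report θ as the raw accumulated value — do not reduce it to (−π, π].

δ = -0.0893, a = 0.4450

a = (v'−v)/dt = (0.089000)/0.2 = 0.4450
Δθ = θ'−θ = -0.080058;  (v·dt/L) = 15.2000·0.2/3.4 = 0.894118
tan δ = Δθ·L/(v·dt) = -0.089539  →  δ = -0.0893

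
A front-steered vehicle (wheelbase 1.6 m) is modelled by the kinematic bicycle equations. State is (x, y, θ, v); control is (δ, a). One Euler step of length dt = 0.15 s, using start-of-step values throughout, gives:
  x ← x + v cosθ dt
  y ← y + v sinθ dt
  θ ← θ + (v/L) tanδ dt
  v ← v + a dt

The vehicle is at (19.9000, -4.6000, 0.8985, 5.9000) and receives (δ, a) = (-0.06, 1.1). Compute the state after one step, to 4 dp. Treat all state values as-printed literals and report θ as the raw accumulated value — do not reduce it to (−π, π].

x' = 19.9000 + 5.9000·cos(0.8985)·0.15 = 20.4512
y' = -4.6000 + 5.9000·sin(0.8985)·0.15 = -3.9076
θ' = 0.8985 + (5.9000/1.6)·tan(-0.06)·0.15 = 0.8653
v' = 5.9000 + 1.1000·0.15 = 6.0650

(20.4512, -3.9076, 0.8653, 6.0650)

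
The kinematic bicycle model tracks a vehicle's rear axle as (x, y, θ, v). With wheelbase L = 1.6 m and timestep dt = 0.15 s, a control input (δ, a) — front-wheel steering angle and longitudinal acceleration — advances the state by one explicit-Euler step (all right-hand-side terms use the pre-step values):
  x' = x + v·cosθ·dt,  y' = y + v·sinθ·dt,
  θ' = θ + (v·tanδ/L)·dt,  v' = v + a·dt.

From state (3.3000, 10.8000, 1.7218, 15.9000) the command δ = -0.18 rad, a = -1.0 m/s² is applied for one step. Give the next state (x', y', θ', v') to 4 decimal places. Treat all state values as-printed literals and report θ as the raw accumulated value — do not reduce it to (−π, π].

(2.9412, 13.1579, 1.4506, 15.7500)

x' = 3.3000 + 15.9000·cos(1.7218)·0.15 = 2.9412
y' = 10.8000 + 15.9000·sin(1.7218)·0.15 = 13.1579
θ' = 1.7218 + (15.9000/1.6)·tan(-0.18)·0.15 = 1.4506
v' = 15.9000 − 1.0000·0.15 = 15.7500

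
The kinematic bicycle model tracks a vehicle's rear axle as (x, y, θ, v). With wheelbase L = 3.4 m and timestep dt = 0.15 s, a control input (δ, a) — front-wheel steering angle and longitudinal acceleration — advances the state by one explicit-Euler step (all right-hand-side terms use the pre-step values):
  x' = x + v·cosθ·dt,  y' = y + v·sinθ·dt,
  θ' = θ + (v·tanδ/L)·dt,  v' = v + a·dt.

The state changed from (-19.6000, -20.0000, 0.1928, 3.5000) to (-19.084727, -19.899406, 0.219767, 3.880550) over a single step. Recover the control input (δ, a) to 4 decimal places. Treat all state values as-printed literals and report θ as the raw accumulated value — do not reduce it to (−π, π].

δ = 0.1729, a = 2.5370

a = (v'−v)/dt = (0.380550)/0.15 = 2.5370
Δθ = θ'−θ = 0.026967;  (v·dt/L) = 3.5000·0.15/3.4 = 0.154412
tan δ = Δθ·L/(v·dt) = 0.174643  →  δ = 0.1729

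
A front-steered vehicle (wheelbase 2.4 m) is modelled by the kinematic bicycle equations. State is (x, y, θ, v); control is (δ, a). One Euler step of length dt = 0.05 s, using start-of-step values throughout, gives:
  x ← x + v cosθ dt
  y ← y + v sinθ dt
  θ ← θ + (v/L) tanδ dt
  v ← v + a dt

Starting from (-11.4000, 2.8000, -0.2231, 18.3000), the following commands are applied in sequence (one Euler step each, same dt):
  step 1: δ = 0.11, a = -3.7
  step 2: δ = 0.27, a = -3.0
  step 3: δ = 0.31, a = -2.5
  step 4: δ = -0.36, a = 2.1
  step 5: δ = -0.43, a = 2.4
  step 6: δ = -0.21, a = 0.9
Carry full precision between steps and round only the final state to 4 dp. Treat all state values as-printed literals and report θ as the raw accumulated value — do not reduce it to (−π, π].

(-6.0659, 2.0788, -0.3482, 18.1100)

after step 1 (δ=0.11, a=-3.7): (-10.507677, 2.597553, -0.180993, 18.115000)
after step 2 (δ=0.27, a=-3.0): (-9.616722, 2.434512, -0.076545, 17.965000)
after step 3 (δ=0.31, a=-2.5): (-8.721102, 2.365823, 0.043344, 17.840000)
after step 4 (δ=-0.36, a=2.1): (-7.829940, 2.404474, -0.096552, 17.945000)
after step 5 (δ=-0.43, a=2.4): (-6.936869, 2.317977, -0.268010, 18.065000)
after step 6 (δ=-0.21, a=0.9): (-6.065865, 2.078784, -0.348227, 18.110000)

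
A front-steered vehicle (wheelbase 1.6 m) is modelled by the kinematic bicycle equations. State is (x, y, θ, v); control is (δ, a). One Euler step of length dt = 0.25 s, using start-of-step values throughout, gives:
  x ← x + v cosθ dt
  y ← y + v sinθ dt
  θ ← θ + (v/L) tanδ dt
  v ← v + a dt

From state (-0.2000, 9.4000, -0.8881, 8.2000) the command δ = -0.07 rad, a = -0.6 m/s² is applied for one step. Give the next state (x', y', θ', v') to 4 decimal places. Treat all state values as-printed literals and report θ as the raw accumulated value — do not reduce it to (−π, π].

x' = -0.2000 + 8.2000·cos(-0.8881)·0.25 = 1.0933
y' = 9.4000 + 8.2000·sin(-0.8881)·0.25 = 7.8095
θ' = -0.8881 + (8.2000/1.6)·tan(-0.07)·0.25 = -0.9779
v' = 8.2000 − 0.6000·0.25 = 8.0500

(1.0933, 7.8095, -0.9779, 8.0500)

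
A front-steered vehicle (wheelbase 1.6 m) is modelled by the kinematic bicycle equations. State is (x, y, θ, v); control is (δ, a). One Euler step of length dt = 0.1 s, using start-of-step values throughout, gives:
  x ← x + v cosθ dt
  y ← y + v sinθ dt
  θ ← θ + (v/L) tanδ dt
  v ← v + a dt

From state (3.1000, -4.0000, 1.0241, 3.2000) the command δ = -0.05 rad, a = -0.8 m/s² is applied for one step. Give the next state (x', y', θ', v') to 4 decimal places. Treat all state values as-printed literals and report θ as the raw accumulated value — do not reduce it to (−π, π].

(3.2664, -3.7266, 1.0141, 3.1200)

x' = 3.1000 + 3.2000·cos(1.0241)·0.1 = 3.2664
y' = -4.0000 + 3.2000·sin(1.0241)·0.1 = -3.7266
θ' = 1.0241 + (3.2000/1.6)·tan(-0.05)·0.1 = 1.0141
v' = 3.2000 − 0.8000·0.1 = 3.1200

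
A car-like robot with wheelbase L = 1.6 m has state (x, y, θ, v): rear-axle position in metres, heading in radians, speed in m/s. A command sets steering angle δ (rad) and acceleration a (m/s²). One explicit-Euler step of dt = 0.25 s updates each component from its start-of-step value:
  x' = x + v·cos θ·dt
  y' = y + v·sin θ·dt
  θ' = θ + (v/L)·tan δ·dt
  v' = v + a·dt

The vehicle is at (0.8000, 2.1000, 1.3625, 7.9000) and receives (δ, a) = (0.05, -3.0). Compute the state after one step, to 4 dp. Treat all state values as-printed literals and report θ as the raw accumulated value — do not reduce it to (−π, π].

x' = 0.8000 + 7.9000·cos(1.3625)·0.25 = 1.2084
y' = 2.1000 + 7.9000·sin(1.3625)·0.25 = 4.0323
θ' = 1.3625 + (7.9000/1.6)·tan(0.05)·0.25 = 1.4243
v' = 7.9000 − 3.0000·0.25 = 7.1500

(1.2084, 4.0323, 1.4243, 7.1500)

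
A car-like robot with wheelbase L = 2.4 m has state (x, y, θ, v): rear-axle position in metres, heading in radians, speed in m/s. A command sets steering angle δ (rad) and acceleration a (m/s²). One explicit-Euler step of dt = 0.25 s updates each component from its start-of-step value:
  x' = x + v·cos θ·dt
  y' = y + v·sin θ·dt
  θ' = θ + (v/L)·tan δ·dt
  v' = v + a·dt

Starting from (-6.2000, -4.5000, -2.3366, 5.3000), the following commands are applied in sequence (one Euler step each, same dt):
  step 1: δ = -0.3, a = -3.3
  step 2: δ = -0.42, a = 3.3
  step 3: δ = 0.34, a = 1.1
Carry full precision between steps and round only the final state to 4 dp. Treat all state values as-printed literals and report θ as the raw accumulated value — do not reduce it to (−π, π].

after step 1 (δ=-0.3, a=-3.3): (-7.118379, -5.455094, -2.507379, 4.475000)
after step 2 (δ=-0.42, a=3.3): (-8.019575, -6.118002, -2.715547, 5.300000)
after step 3 (δ=0.34, a=1.1): (-9.226130, -6.665589, -2.520255, 5.575000)

(-9.2261, -6.6656, -2.5203, 5.5750)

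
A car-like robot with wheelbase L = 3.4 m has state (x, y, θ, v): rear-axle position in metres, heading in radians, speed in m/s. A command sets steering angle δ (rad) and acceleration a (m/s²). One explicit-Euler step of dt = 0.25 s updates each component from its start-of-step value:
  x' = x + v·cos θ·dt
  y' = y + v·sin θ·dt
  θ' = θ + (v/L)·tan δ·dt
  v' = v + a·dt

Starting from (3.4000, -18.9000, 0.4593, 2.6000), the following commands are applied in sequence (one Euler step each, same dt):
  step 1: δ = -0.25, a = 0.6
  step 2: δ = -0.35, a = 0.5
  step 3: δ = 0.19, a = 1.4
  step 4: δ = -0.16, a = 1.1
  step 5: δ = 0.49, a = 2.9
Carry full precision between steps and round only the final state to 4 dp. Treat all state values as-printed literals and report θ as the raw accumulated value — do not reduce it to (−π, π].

(6.8661, -17.5120, 0.4763, 4.2250)

after step 1 (δ=-0.25, a=0.6): (3.982636, -18.611842, 0.410485, 2.750000)
after step 2 (δ=-0.35, a=0.5): (4.613024, -18.337492, 0.336674, 2.875000)
after step 3 (δ=0.19, a=1.4): (5.291422, -18.100053, 0.377330, 3.225000)
after step 4 (δ=-0.16, a=1.1): (6.040954, -17.802999, 0.339061, 3.500000)
after step 5 (δ=0.49, a=2.9): (6.866138, -17.511973, 0.476330, 4.225000)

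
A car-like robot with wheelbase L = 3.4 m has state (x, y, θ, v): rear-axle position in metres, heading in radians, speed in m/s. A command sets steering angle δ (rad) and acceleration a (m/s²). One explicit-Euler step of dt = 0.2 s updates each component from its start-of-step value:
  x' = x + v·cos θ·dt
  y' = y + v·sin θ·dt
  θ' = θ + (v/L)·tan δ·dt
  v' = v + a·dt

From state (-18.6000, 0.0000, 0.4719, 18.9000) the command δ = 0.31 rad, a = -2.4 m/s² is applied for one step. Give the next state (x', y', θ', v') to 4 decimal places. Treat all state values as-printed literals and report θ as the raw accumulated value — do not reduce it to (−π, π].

(-15.2331, 1.7183, 0.8280, 18.4200)

x' = -18.6000 + 18.9000·cos(0.4719)·0.2 = -15.2331
y' = 0.0000 + 18.9000·sin(0.4719)·0.2 = 1.7183
θ' = 0.4719 + (18.9000/3.4)·tan(0.31)·0.2 = 0.8280
v' = 18.9000 − 2.4000·0.2 = 18.4200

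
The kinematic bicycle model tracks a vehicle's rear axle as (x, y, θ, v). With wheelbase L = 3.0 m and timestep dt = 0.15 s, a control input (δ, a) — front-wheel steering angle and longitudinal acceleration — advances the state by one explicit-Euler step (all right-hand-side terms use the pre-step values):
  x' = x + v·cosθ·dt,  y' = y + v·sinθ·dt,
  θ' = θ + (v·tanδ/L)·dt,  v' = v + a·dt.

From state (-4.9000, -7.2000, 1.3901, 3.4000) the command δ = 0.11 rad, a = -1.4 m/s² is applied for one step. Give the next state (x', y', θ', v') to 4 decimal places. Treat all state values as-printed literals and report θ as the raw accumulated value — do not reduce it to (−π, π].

x' = -4.9000 + 3.4000·cos(1.3901)·0.15 = -4.8083
y' = -7.2000 + 3.4000·sin(1.3901)·0.15 = -6.6983
θ' = 1.3901 + (3.4000/3.0)·tan(0.11)·0.15 = 1.4089
v' = 3.4000 − 1.4000·0.15 = 3.1900

(-4.8083, -6.6983, 1.4089, 3.1900)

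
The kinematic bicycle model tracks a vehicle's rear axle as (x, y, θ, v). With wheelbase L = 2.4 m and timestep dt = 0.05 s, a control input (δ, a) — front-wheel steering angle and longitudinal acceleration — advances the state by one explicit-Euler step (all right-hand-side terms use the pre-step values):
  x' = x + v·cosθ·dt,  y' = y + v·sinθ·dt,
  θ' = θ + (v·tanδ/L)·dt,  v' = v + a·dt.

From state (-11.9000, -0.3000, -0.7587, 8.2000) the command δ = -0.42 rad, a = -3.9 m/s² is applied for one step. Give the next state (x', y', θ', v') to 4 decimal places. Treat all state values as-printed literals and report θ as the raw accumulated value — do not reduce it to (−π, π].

(-11.6025, -0.5821, -0.8350, 8.0050)

x' = -11.9000 + 8.2000·cos(-0.7587)·0.05 = -11.6025
y' = -0.3000 + 8.2000·sin(-0.7587)·0.05 = -0.5821
θ' = -0.7587 + (8.2000/2.4)·tan(-0.42)·0.05 = -0.8350
v' = 8.2000 − 3.9000·0.05 = 8.0050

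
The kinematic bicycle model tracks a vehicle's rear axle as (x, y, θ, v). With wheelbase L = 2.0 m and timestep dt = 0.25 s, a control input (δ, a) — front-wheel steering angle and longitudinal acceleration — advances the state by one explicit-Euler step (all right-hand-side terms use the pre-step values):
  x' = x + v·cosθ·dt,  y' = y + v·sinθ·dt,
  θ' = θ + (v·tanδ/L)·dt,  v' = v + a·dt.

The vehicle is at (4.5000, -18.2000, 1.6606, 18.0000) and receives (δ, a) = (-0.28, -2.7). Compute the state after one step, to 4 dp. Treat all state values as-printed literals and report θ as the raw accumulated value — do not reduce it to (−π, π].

(4.0964, -13.7181, 1.0136, 17.3250)

x' = 4.5000 + 18.0000·cos(1.6606)·0.25 = 4.0964
y' = -18.2000 + 18.0000·sin(1.6606)·0.25 = -13.7181
θ' = 1.6606 + (18.0000/2.0)·tan(-0.28)·0.25 = 1.0136
v' = 18.0000 − 2.7000·0.25 = 17.3250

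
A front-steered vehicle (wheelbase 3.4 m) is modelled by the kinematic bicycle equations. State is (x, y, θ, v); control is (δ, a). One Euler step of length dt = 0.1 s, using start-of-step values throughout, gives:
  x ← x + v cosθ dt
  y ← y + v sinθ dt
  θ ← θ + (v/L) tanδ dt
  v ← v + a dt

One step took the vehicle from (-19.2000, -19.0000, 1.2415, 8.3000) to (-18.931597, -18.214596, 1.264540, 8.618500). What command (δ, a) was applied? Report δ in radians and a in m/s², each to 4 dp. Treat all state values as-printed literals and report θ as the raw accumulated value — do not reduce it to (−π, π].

a = (v'−v)/dt = (0.318500)/0.1 = 3.1850
Δθ = θ'−θ = 0.023040;  (v·dt/L) = 8.3000·0.1/3.4 = 0.244118
tan δ = Δθ·L/(v·dt) = 0.094381  →  δ = 0.0941

δ = 0.0941, a = 3.1850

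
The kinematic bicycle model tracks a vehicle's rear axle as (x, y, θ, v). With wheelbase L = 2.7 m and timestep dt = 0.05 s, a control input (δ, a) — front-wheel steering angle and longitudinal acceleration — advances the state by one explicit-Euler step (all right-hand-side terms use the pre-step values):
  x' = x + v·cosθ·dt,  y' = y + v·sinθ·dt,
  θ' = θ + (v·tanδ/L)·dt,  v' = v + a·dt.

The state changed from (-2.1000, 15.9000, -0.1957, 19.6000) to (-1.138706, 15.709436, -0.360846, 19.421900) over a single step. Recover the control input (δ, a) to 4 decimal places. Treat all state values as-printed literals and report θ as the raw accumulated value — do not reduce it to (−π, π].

a = (v'−v)/dt = (-0.178100)/0.05 = -3.5620
Δθ = θ'−θ = -0.165146;  (v·dt/L) = 19.6000·0.05/2.7 = 0.362963
tan δ = Δθ·L/(v·dt) = -0.454994  →  δ = -0.4270

δ = -0.4270, a = -3.5620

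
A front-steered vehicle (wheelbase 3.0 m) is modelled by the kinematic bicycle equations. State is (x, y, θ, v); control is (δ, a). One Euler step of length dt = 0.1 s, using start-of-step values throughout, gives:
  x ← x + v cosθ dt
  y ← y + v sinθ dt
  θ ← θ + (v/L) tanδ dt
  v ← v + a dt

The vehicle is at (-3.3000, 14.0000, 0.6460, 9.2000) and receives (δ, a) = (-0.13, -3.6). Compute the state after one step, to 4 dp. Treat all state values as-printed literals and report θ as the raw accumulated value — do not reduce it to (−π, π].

(-2.5654, 14.5538, 0.6059, 8.8400)

x' = -3.3000 + 9.2000·cos(0.6460)·0.1 = -2.5654
y' = 14.0000 + 9.2000·sin(0.6460)·0.1 = 14.5538
θ' = 0.6460 + (9.2000/3.0)·tan(-0.13)·0.1 = 0.6059
v' = 9.2000 − 3.6000·0.1 = 8.8400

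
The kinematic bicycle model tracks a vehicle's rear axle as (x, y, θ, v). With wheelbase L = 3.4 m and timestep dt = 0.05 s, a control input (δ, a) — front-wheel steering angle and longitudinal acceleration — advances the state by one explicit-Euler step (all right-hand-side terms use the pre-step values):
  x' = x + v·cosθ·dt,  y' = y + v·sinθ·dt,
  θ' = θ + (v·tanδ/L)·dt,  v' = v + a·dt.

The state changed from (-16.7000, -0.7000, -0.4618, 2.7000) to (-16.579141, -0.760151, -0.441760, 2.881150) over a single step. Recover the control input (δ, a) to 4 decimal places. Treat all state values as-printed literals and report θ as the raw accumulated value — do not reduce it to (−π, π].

δ = 0.4674, a = 3.6230

a = (v'−v)/dt = (0.181150)/0.05 = 3.6230
Δθ = θ'−θ = 0.020040;  (v·dt/L) = 2.7000·0.05/3.4 = 0.039706
tan δ = Δθ·L/(v·dt) = 0.504711  →  δ = 0.4674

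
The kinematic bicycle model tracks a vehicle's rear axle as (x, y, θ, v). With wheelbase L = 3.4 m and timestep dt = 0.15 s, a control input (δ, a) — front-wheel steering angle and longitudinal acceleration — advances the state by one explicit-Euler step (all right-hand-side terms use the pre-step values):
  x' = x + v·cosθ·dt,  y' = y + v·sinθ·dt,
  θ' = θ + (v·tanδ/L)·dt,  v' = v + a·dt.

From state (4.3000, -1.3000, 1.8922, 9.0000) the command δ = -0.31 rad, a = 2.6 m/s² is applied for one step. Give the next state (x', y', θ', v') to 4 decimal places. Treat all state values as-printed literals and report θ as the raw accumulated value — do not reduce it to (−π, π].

x' = 4.3000 + 9.0000·cos(1.8922)·0.15 = 3.8735
y' = -1.3000 + 9.0000·sin(1.8922)·0.15 = -0.0191
θ' = 1.8922 + (9.0000/3.4)·tan(-0.31)·0.15 = 1.7650
v' = 9.0000 + 2.6000·0.15 = 9.3900

(3.8735, -0.0191, 1.7650, 9.3900)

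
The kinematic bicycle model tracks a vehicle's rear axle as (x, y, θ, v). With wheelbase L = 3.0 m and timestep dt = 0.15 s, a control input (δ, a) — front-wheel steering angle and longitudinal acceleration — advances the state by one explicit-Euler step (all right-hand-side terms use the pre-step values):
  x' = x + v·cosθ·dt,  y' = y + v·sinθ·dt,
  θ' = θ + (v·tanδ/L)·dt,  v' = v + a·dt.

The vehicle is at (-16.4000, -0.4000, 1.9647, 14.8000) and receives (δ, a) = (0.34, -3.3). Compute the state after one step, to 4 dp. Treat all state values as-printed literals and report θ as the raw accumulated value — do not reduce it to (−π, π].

(-17.2520, 1.6500, 2.2265, 14.3050)

x' = -16.4000 + 14.8000·cos(1.9647)·0.15 = -17.2520
y' = -0.4000 + 14.8000·sin(1.9647)·0.15 = 1.6500
θ' = 1.9647 + (14.8000/3.0)·tan(0.34)·0.15 = 2.2265
v' = 14.8000 − 3.3000·0.15 = 14.3050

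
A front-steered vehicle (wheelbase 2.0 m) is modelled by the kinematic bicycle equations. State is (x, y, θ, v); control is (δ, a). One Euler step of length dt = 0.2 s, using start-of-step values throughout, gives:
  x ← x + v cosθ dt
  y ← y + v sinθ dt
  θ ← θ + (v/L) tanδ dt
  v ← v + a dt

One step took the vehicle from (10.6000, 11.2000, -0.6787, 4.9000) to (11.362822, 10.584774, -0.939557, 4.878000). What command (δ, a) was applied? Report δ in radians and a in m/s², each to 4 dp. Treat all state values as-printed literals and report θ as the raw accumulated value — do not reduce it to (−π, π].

δ = -0.4892, a = -0.1100

a = (v'−v)/dt = (-0.022000)/0.2 = -0.1100
Δθ = θ'−θ = -0.260857;  (v·dt/L) = 4.9000·0.2/2.0 = 0.490000
tan δ = Δθ·L/(v·dt) = -0.532361  →  δ = -0.4892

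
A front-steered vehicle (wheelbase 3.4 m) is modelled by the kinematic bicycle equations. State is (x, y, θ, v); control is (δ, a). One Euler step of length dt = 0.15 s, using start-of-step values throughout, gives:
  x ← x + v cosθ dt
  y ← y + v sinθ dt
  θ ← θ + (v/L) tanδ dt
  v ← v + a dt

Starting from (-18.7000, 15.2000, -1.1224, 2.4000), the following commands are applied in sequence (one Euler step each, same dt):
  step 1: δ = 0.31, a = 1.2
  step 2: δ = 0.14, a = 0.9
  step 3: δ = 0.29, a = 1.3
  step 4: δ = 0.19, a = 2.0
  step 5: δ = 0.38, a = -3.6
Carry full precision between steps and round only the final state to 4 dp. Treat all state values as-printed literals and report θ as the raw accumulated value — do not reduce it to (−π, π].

(-17.6923, 13.3910, -0.9554, 2.6700)

after step 1 (δ=0.31, a=1.2): (-18.543932, 14.875588, -1.088483, 2.580000)
after step 2 (δ=0.14, a=0.9): (-18.364430, 14.532736, -1.072443, 2.715000)
after step 3 (δ=0.29, a=1.3): (-18.169773, 14.175019, -1.036699, 2.910000)
after step 4 (δ=0.19, a=2.0): (-17.947566, 13.799311, -1.012009, 3.210000)
after step 5 (δ=0.38, a=-3.6): (-17.692295, 13.391048, -0.955445, 2.670000)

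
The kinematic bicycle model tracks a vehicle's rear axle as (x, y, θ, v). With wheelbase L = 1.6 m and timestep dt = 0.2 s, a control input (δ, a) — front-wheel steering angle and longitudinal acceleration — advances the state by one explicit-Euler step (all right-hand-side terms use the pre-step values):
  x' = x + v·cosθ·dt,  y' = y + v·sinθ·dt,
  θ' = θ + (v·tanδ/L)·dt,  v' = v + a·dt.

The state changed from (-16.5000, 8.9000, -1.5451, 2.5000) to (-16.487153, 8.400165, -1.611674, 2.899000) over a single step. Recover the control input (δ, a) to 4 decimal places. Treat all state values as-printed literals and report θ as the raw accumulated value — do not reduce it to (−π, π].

a = (v'−v)/dt = (0.399000)/0.2 = 1.9950
Δθ = θ'−θ = -0.066574;  (v·dt/L) = 2.5000·0.2/1.6 = 0.312500
tan δ = Δθ·L/(v·dt) = -0.213037  →  δ = -0.2099

δ = -0.2099, a = 1.9950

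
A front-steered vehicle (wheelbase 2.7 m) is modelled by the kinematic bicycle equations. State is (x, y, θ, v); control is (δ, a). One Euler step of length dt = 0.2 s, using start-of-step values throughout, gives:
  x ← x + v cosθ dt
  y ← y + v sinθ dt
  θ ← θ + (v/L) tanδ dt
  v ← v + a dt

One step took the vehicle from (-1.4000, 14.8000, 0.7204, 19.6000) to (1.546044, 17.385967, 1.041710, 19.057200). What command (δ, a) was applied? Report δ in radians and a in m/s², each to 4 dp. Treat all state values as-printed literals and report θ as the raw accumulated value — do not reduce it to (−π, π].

δ = 0.2178, a = -2.7140

a = (v'−v)/dt = (-0.542800)/0.2 = -2.7140
Δθ = θ'−θ = 0.321310;  (v·dt/L) = 19.6000·0.2/2.7 = 1.451852
tan δ = Δθ·L/(v·dt) = 0.221310  →  δ = 0.2178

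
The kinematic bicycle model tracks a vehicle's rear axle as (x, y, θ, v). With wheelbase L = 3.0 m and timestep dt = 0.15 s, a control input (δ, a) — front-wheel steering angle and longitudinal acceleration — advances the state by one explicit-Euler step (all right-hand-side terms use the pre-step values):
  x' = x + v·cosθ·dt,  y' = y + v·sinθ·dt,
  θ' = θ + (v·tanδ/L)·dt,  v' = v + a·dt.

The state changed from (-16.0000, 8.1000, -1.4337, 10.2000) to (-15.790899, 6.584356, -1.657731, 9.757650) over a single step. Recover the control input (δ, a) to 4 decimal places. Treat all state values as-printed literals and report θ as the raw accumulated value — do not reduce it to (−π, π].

δ = -0.4139, a = -2.9490

a = (v'−v)/dt = (-0.442350)/0.15 = -2.9490
Δθ = θ'−θ = -0.224031;  (v·dt/L) = 10.2000·0.15/3.0 = 0.510000
tan δ = Δθ·L/(v·dt) = -0.439276  →  δ = -0.4139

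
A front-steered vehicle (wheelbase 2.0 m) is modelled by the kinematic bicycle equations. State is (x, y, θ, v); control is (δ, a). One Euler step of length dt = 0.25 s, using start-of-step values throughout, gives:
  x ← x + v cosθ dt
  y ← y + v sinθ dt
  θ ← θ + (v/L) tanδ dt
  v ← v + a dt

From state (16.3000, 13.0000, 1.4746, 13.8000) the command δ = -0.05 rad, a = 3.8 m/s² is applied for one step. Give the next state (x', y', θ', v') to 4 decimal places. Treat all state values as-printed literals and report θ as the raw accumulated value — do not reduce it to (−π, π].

(16.6314, 16.4340, 1.3883, 14.7500)

x' = 16.3000 + 13.8000·cos(1.4746)·0.25 = 16.6314
y' = 13.0000 + 13.8000·sin(1.4746)·0.25 = 16.4340
θ' = 1.4746 + (13.8000/2.0)·tan(-0.05)·0.25 = 1.3883
v' = 13.8000 + 3.8000·0.25 = 14.7500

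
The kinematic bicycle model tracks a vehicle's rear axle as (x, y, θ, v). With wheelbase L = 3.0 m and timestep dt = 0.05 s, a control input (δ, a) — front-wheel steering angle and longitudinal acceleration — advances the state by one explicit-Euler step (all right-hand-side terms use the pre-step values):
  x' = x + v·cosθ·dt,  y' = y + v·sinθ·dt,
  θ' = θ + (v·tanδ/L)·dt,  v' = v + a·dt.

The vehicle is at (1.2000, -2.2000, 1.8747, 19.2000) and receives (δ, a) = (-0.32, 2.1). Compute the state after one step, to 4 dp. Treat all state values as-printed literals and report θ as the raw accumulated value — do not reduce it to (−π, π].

x' = 1.2000 + 19.2000·cos(1.8747)·0.05 = 0.9127
y' = -2.2000 + 19.2000·sin(1.8747)·0.05 = -1.2840
θ' = 1.8747 + (19.2000/3.0)·tan(-0.32)·0.05 = 1.7687
v' = 19.2000 + 2.1000·0.05 = 19.3050

(0.9127, -1.2840, 1.7687, 19.3050)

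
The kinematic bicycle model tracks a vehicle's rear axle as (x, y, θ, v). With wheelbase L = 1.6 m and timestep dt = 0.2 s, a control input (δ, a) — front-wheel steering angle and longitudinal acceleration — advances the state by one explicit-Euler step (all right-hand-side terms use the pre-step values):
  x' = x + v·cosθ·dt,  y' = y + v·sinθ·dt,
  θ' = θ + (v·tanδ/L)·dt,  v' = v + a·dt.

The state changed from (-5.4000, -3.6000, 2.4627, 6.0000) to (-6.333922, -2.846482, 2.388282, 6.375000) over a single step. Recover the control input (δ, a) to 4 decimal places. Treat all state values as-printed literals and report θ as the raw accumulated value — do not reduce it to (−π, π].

a = (v'−v)/dt = (0.375000)/0.2 = 1.8750
Δθ = θ'−θ = -0.074418;  (v·dt/L) = 6.0000·0.2/1.6 = 0.750000
tan δ = Δθ·L/(v·dt) = -0.099224  →  δ = -0.0989

δ = -0.0989, a = 1.8750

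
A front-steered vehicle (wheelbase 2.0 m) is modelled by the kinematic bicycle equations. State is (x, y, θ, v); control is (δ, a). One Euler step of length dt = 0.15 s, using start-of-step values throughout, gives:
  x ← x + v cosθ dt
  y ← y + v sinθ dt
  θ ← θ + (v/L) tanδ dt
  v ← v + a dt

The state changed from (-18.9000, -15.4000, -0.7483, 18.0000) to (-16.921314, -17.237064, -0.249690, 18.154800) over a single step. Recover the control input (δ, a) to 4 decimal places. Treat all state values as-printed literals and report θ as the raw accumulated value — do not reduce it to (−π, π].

a = (v'−v)/dt = (0.154800)/0.15 = 1.0320
Δθ = θ'−θ = 0.498610;  (v·dt/L) = 18.0000·0.15/2.0 = 1.350000
tan δ = Δθ·L/(v·dt) = 0.369341  →  δ = 0.3538

δ = 0.3538, a = 1.0320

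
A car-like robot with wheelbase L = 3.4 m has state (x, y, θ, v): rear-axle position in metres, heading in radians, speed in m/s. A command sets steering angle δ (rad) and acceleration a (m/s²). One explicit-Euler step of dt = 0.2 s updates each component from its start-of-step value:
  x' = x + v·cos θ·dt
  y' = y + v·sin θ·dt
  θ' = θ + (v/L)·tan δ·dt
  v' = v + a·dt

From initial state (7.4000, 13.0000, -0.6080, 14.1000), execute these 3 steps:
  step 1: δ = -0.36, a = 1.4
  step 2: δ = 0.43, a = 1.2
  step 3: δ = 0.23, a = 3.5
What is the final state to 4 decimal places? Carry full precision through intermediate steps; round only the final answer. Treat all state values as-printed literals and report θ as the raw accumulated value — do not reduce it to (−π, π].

after step 1 (δ=-0.36, a=1.4): (9.714634, 11.389140, -0.920193, 14.380000)
after step 2 (δ=0.43, a=1.2): (11.456531, 9.100653, -0.532254, 14.620000)
after step 3 (δ=0.23, a=3.5): (13.976041, 7.616792, -0.330890, 15.320000)

(13.9760, 7.6168, -0.3309, 15.3200)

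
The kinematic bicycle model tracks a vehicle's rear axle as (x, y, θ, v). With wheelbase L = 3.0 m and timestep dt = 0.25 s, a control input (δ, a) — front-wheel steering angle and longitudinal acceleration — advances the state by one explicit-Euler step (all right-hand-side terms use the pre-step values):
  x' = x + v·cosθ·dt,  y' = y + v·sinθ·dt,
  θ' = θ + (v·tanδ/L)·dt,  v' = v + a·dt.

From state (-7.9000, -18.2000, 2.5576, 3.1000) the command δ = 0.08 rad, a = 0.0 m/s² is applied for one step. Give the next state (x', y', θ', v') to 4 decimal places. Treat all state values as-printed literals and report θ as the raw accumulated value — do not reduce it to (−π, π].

(-8.5466, -17.7727, 2.5783, 3.1000)

x' = -7.9000 + 3.1000·cos(2.5576)·0.25 = -8.5466
y' = -18.2000 + 3.1000·sin(2.5576)·0.25 = -17.7727
θ' = 2.5576 + (3.1000/3.0)·tan(0.08)·0.25 = 2.5783
v' = 3.1000 + 0.0000·0.25 = 3.1000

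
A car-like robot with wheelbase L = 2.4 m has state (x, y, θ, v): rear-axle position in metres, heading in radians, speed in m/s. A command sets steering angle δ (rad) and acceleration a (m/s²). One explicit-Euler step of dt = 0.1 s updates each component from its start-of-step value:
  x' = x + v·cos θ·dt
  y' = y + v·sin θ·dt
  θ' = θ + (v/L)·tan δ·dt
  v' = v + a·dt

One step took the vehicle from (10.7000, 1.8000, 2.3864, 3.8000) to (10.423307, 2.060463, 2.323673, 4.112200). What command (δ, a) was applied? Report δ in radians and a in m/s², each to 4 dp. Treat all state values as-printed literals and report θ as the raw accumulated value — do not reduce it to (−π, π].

a = (v'−v)/dt = (0.312200)/0.1 = 3.1220
Δθ = θ'−θ = -0.062727;  (v·dt/L) = 3.8000·0.1/2.4 = 0.158333
tan δ = Δθ·L/(v·dt) = -0.396171  →  δ = -0.3772

δ = -0.3772, a = 3.1220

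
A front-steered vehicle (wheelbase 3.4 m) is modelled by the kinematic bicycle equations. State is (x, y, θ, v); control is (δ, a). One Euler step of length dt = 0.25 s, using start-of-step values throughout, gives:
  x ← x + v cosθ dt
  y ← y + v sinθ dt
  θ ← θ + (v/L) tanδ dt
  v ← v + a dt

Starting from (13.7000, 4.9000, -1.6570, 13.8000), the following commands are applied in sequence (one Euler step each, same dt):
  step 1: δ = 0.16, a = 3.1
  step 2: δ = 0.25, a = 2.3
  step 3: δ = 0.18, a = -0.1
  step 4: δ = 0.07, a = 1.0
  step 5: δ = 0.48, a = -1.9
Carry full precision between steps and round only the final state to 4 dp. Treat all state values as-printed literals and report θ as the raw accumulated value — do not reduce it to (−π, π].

after step 1 (δ=0.16, a=3.1): (13.402966, 1.462811, -1.493247, 14.575000)
after step 2 (δ=0.25, a=2.3): (13.685252, -2.169988, -1.219600, 15.150000)
after step 3 (δ=0.18, a=-0.1): (14.988234, -5.726306, -1.016891, 15.125000)
after step 4 (δ=0.07, a=1.0): (16.977219, -8.942171, -0.938914, 15.375000)
after step 5 (δ=0.48, a=-1.9): (19.247586, -12.043759, -0.350356, 14.900000)

(19.2476, -12.0438, -0.3504, 14.9000)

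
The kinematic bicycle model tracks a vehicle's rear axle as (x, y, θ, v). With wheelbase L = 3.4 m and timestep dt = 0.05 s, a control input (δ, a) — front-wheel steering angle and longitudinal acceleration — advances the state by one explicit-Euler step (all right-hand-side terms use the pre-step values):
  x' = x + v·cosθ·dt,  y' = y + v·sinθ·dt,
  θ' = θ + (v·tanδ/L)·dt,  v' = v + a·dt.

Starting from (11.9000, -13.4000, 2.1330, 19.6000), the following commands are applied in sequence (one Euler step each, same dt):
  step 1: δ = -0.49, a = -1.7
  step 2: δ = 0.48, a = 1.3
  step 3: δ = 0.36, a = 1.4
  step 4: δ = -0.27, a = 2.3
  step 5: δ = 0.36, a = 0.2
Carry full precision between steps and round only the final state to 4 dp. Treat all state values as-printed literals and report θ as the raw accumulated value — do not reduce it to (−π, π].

(9.3178, -9.2492, 2.2665, 19.7750)

after step 1 (δ=-0.49, a=-1.7): (11.377609, -12.570839, 1.979259, 19.515000)
after step 2 (δ=0.48, a=1.3): (10.990042, -11.675362, 2.128666, 19.580000)
after step 3 (δ=0.36, a=1.4): (10.471779, -10.844793, 2.237048, 19.650000)
after step 4 (δ=-0.27, a=2.3): (9.864551, -10.072407, 2.157073, 19.765000)
after step 5 (δ=0.36, a=0.2): (9.317788, -9.249188, 2.266479, 19.775000)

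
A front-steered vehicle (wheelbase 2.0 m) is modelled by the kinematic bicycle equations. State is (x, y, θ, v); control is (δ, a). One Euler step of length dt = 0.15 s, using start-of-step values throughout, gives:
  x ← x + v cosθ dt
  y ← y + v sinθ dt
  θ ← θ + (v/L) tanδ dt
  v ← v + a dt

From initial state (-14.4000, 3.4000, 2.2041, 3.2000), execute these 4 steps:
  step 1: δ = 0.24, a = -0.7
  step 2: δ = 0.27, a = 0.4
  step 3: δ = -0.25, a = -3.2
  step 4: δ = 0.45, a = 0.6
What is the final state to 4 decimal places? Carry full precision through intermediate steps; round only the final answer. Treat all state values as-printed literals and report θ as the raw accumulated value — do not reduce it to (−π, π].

(-15.5623, 4.7966, 2.3636, 2.7650)

after step 1 (δ=0.24, a=-0.7): (-14.684069, 3.786917, 2.262832, 3.095000)
after step 2 (δ=0.27, a=0.4): (-14.980310, 4.144365, 2.327074, 3.155000)
after step 3 (δ=-0.25, a=-3.2): (-15.305063, 4.488605, 2.266654, 2.675000)
after step 4 (δ=0.45, a=0.6): (-15.562282, 4.796566, 2.363567, 2.765000)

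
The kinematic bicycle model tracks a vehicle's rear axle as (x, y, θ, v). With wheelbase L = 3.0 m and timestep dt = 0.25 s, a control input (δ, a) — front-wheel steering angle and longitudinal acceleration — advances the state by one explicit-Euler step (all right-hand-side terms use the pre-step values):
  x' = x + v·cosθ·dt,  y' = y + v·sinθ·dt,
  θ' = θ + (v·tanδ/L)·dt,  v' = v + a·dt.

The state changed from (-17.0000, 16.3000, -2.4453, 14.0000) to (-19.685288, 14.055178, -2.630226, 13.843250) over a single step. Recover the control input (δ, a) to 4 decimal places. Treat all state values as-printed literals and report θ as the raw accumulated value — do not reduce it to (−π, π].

δ = -0.1572, a = -0.6270

a = (v'−v)/dt = (-0.156750)/0.25 = -0.6270
Δθ = θ'−θ = -0.184926;  (v·dt/L) = 14.0000·0.25/3.0 = 1.166667
tan δ = Δθ·L/(v·dt) = -0.158508  →  δ = -0.1572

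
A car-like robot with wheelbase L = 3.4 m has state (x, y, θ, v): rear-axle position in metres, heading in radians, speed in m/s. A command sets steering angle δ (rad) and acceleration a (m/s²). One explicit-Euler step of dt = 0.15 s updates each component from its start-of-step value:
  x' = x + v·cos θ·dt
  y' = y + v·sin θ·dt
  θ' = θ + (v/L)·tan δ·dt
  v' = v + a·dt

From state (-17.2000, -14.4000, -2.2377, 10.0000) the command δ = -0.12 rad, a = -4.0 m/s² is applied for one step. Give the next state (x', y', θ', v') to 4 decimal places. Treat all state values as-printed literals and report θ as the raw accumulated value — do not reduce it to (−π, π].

x' = -17.2000 + 10.0000·cos(-2.2377)·0.15 = -18.1278
y' = -14.4000 + 10.0000·sin(-2.2377)·0.15 = -15.5786
θ' = -2.2377 + (10.0000/3.4)·tan(-0.12)·0.15 = -2.2909
v' = 10.0000 − 4.0000·0.15 = 9.4000

(-18.1278, -15.5786, -2.2909, 9.4000)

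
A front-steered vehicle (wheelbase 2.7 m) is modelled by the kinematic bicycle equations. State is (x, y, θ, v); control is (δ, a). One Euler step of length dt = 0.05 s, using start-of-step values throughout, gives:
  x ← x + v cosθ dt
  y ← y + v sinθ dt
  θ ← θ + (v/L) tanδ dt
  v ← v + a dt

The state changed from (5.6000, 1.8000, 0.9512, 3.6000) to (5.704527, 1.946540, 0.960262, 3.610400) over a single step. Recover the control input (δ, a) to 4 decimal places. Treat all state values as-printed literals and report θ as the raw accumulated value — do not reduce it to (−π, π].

a = (v'−v)/dt = (0.010400)/0.05 = 0.2080
Δθ = θ'−θ = 0.009062;  (v·dt/L) = 3.6000·0.05/2.7 = 0.066667
tan δ = Δθ·L/(v·dt) = 0.135930  →  δ = 0.1351

δ = 0.1351, a = 0.2080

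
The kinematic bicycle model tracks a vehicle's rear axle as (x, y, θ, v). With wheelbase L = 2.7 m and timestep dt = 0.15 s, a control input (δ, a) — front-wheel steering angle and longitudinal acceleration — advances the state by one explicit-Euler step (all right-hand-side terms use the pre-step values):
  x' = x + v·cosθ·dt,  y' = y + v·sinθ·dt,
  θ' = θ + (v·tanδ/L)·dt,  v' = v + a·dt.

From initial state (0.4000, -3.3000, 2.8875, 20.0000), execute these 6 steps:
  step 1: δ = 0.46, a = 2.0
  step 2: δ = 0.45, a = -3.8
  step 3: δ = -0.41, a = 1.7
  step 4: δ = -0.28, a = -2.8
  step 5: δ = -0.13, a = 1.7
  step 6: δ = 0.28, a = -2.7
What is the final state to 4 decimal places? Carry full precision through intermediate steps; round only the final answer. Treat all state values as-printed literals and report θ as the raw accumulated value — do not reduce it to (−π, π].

(-16.0800, -6.5577, 3.3616, 19.4150)

after step 1 (δ=0.46, a=2.0): (-2.503675, -2.545898, 3.437999, 20.300000)
after step 2 (δ=0.45, a=-3.8): (-5.415890, -3.435296, 3.982777, 19.730000)
after step 3 (δ=-0.41, a=1.7): (-7.388634, -5.641406, 3.506373, 19.985000)
after step 4 (δ=-0.28, a=-2.8): (-10.189138, -6.710837, 3.187108, 19.565000)
after step 5 (δ=-0.13, a=1.7): (-13.120849, -6.844367, 3.045004, 19.820000)
after step 6 (δ=0.28, a=-2.7): (-16.079992, -6.557655, 3.361633, 19.415000)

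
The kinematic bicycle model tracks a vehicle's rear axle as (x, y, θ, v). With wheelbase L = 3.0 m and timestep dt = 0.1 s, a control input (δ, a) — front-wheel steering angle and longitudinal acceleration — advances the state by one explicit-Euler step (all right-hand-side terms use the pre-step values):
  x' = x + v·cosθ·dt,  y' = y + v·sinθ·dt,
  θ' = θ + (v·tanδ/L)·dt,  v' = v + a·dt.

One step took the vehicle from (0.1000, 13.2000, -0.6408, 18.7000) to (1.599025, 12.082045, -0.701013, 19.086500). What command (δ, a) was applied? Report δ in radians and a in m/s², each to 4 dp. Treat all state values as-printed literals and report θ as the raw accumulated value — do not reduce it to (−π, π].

a = (v'−v)/dt = (0.386500)/0.1 = 3.8650
Δθ = θ'−θ = -0.060213;  (v·dt/L) = 18.7000·0.1/3.0 = 0.623333
tan δ = Δθ·L/(v·dt) = -0.096598  →  δ = -0.0963

δ = -0.0963, a = 3.8650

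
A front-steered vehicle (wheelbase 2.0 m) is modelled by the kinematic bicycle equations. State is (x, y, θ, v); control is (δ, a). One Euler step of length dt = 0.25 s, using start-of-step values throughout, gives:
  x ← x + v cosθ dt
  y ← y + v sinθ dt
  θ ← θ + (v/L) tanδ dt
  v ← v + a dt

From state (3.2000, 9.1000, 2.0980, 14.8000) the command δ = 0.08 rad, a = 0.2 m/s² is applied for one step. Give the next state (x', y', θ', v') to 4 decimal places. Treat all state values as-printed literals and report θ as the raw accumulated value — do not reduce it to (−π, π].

(1.3385, 12.2976, 2.2463, 14.8500)

x' = 3.2000 + 14.8000·cos(2.0980)·0.25 = 1.3385
y' = 9.1000 + 14.8000·sin(2.0980)·0.25 = 12.2976
θ' = 2.0980 + (14.8000/2.0)·tan(0.08)·0.25 = 2.2463
v' = 14.8000 + 0.2000·0.25 = 14.8500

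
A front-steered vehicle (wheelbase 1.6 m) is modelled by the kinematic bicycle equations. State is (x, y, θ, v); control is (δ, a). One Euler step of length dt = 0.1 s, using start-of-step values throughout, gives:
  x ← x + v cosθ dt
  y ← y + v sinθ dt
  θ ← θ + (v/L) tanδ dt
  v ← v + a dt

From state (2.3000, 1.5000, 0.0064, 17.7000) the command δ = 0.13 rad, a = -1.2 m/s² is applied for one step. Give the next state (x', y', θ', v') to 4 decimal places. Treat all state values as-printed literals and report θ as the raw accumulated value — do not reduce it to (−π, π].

x' = 2.3000 + 17.7000·cos(0.0064)·0.1 = 4.0700
y' = 1.5000 + 17.7000·sin(0.0064)·0.1 = 1.5113
θ' = 0.0064 + (17.7000/1.6)·tan(0.13)·0.1 = 0.1510
v' = 17.7000 − 1.2000·0.1 = 17.5800

(4.0700, 1.5113, 0.1510, 17.5800)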